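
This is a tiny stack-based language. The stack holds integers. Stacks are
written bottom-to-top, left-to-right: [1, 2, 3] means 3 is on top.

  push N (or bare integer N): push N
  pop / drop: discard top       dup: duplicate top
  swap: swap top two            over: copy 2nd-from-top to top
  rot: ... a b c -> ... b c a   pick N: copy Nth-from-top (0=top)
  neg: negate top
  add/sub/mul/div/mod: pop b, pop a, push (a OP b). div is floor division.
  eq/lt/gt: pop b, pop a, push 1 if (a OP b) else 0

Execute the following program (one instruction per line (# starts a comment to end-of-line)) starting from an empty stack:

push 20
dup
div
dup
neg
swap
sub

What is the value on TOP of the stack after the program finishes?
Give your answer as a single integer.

After 'push 20': [20]
After 'dup': [20, 20]
After 'div': [1]
After 'dup': [1, 1]
After 'neg': [1, -1]
After 'swap': [-1, 1]
After 'sub': [-2]

Answer: -2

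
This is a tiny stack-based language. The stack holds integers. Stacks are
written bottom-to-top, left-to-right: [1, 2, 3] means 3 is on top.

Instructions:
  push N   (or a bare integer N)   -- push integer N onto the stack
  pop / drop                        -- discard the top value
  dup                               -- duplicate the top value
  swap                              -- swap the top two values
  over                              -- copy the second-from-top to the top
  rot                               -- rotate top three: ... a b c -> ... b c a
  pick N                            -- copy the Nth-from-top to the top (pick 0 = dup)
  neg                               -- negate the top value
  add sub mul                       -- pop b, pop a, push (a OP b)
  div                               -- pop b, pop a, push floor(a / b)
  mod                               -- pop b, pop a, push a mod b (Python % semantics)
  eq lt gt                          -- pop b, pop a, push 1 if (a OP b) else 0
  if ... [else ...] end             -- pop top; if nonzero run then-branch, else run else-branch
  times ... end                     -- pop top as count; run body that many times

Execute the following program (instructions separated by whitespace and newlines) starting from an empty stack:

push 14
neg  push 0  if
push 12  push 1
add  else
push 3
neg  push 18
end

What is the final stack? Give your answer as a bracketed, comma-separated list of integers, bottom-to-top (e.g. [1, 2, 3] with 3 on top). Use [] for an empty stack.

Answer: [-14, -3, 18]

Derivation:
After 'push 14': [14]
After 'neg': [-14]
After 'push 0': [-14, 0]
After 'if': [-14]
After 'push 3': [-14, 3]
After 'neg': [-14, -3]
After 'push 18': [-14, -3, 18]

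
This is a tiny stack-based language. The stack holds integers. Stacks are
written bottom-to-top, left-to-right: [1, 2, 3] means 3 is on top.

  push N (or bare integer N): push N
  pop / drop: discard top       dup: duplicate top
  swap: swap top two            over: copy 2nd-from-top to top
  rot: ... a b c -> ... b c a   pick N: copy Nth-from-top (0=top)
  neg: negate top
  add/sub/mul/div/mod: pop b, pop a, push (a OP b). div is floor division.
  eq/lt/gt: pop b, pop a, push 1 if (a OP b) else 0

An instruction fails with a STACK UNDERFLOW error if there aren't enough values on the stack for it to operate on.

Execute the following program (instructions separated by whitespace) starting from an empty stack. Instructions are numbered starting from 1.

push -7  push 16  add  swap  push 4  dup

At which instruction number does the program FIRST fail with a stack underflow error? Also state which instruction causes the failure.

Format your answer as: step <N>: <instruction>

Answer: step 4: swap

Derivation:
Step 1 ('push -7'): stack = [-7], depth = 1
Step 2 ('push 16'): stack = [-7, 16], depth = 2
Step 3 ('add'): stack = [9], depth = 1
Step 4 ('swap'): needs 2 value(s) but depth is 1 — STACK UNDERFLOW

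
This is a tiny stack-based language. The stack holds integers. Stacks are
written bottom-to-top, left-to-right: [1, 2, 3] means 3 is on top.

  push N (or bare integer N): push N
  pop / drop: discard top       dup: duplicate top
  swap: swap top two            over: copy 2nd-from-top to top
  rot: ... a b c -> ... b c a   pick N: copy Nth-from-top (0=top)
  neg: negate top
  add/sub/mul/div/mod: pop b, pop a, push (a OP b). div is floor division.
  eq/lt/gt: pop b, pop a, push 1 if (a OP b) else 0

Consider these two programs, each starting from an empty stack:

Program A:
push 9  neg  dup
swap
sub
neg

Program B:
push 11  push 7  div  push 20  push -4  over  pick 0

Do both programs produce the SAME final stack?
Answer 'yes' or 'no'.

Answer: no

Derivation:
Program A trace:
  After 'push 9': [9]
  After 'neg': [-9]
  After 'dup': [-9, -9]
  After 'swap': [-9, -9]
  After 'sub': [0]
  After 'neg': [0]
Program A final stack: [0]

Program B trace:
  After 'push 11': [11]
  After 'push 7': [11, 7]
  After 'div': [1]
  After 'push 20': [1, 20]
  After 'push -4': [1, 20, -4]
  After 'over': [1, 20, -4, 20]
  After 'pick 0': [1, 20, -4, 20, 20]
Program B final stack: [1, 20, -4, 20, 20]
Same: no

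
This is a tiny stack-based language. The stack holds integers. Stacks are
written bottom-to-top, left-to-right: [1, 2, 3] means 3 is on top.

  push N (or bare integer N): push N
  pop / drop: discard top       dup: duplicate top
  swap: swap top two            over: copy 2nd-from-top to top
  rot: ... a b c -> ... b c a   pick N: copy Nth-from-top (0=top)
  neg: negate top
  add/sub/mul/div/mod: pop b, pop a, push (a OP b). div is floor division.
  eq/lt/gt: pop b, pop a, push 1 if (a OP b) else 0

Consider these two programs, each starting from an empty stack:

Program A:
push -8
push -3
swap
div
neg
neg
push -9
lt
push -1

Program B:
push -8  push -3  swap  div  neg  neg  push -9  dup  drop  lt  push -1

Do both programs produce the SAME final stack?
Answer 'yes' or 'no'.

Answer: yes

Derivation:
Program A trace:
  After 'push -8': [-8]
  After 'push -3': [-8, -3]
  After 'swap': [-3, -8]
  After 'div': [0]
  After 'neg': [0]
  After 'neg': [0]
  After 'push -9': [0, -9]
  After 'lt': [0]
  After 'push -1': [0, -1]
Program A final stack: [0, -1]

Program B trace:
  After 'push -8': [-8]
  After 'push -3': [-8, -3]
  After 'swap': [-3, -8]
  After 'div': [0]
  After 'neg': [0]
  After 'neg': [0]
  After 'push -9': [0, -9]
  After 'dup': [0, -9, -9]
  After 'drop': [0, -9]
  After 'lt': [0]
  After 'push -1': [0, -1]
Program B final stack: [0, -1]
Same: yes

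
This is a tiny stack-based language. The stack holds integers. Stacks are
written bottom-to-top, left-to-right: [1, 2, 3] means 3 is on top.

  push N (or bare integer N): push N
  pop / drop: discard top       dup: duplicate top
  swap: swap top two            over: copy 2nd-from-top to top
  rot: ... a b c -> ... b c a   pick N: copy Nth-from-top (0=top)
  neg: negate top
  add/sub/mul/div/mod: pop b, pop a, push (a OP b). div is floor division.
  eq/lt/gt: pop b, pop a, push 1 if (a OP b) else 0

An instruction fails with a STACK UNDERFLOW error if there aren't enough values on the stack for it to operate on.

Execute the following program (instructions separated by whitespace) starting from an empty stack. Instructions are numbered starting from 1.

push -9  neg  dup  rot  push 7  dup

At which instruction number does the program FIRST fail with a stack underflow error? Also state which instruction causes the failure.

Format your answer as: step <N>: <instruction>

Step 1 ('push -9'): stack = [-9], depth = 1
Step 2 ('neg'): stack = [9], depth = 1
Step 3 ('dup'): stack = [9, 9], depth = 2
Step 4 ('rot'): needs 3 value(s) but depth is 2 — STACK UNDERFLOW

Answer: step 4: rot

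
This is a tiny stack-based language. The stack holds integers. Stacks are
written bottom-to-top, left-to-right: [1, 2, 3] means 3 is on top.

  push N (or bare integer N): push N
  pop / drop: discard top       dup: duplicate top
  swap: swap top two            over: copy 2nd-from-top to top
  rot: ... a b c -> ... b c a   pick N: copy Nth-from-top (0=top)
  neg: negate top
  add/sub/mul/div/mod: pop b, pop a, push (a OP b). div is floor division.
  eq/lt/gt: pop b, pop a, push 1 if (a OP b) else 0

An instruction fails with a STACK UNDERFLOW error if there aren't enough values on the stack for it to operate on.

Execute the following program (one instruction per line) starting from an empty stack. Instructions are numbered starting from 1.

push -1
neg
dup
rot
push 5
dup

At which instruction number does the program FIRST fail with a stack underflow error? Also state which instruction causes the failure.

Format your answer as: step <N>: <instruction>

Step 1 ('push -1'): stack = [-1], depth = 1
Step 2 ('neg'): stack = [1], depth = 1
Step 3 ('dup'): stack = [1, 1], depth = 2
Step 4 ('rot'): needs 3 value(s) but depth is 2 — STACK UNDERFLOW

Answer: step 4: rot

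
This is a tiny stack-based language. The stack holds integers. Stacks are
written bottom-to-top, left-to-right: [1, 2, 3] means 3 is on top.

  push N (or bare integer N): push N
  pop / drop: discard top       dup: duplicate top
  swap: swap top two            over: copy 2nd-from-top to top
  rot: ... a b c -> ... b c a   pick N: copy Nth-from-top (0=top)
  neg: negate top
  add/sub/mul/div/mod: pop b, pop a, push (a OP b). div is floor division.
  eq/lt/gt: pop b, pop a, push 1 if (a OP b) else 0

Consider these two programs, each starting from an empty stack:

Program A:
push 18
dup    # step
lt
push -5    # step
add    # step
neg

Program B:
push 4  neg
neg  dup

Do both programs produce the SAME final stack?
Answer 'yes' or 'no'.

Program A trace:
  After 'push 18': [18]
  After 'dup': [18, 18]
  After 'lt': [0]
  After 'push -5': [0, -5]
  After 'add': [-5]
  After 'neg': [5]
Program A final stack: [5]

Program B trace:
  After 'push 4': [4]
  After 'neg': [-4]
  After 'neg': [4]
  After 'dup': [4, 4]
Program B final stack: [4, 4]
Same: no

Answer: no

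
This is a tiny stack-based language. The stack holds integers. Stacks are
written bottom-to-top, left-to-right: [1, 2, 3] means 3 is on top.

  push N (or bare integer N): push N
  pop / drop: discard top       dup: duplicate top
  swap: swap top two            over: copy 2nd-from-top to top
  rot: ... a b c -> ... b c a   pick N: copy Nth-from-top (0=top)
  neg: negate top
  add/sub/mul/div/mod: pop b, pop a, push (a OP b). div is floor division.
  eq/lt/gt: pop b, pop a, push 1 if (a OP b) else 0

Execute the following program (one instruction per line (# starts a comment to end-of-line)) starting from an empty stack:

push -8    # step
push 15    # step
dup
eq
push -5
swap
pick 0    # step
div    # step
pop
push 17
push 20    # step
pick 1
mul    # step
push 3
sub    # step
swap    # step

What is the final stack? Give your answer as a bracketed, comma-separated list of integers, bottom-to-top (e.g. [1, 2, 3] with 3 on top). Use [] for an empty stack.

Answer: [-8, -5, 337, 17]

Derivation:
After 'push -8': [-8]
After 'push 15': [-8, 15]
After 'dup': [-8, 15, 15]
After 'eq': [-8, 1]
After 'push -5': [-8, 1, -5]
After 'swap': [-8, -5, 1]
After 'pick 0': [-8, -5, 1, 1]
After 'div': [-8, -5, 1]
After 'pop': [-8, -5]
After 'push 17': [-8, -5, 17]
After 'push 20': [-8, -5, 17, 20]
After 'pick 1': [-8, -5, 17, 20, 17]
After 'mul': [-8, -5, 17, 340]
After 'push 3': [-8, -5, 17, 340, 3]
After 'sub': [-8, -5, 17, 337]
After 'swap': [-8, -5, 337, 17]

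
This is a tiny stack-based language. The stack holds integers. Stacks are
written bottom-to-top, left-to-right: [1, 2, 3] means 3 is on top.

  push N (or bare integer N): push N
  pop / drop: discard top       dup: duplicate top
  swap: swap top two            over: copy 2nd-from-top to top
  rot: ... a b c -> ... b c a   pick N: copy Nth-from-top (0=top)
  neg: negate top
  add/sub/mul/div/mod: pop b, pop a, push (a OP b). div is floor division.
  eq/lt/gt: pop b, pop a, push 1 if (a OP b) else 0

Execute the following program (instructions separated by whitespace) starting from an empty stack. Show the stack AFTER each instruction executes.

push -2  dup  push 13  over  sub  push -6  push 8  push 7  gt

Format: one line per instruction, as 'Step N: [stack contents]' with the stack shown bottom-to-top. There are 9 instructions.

Step 1: [-2]
Step 2: [-2, -2]
Step 3: [-2, -2, 13]
Step 4: [-2, -2, 13, -2]
Step 5: [-2, -2, 15]
Step 6: [-2, -2, 15, -6]
Step 7: [-2, -2, 15, -6, 8]
Step 8: [-2, -2, 15, -6, 8, 7]
Step 9: [-2, -2, 15, -6, 1]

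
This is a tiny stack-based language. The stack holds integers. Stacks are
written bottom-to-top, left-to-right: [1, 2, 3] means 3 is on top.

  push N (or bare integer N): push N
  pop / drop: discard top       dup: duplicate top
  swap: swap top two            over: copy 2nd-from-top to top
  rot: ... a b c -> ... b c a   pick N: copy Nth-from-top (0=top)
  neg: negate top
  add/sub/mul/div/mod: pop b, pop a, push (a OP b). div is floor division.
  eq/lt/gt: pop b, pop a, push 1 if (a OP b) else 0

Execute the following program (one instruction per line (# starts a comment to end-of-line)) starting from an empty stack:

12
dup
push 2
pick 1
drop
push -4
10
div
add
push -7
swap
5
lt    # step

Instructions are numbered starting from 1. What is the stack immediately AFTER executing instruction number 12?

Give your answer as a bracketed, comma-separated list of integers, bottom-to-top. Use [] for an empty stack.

Step 1 ('12'): [12]
Step 2 ('dup'): [12, 12]
Step 3 ('push 2'): [12, 12, 2]
Step 4 ('pick 1'): [12, 12, 2, 12]
Step 5 ('drop'): [12, 12, 2]
Step 6 ('push -4'): [12, 12, 2, -4]
Step 7 ('10'): [12, 12, 2, -4, 10]
Step 8 ('div'): [12, 12, 2, -1]
Step 9 ('add'): [12, 12, 1]
Step 10 ('push -7'): [12, 12, 1, -7]
Step 11 ('swap'): [12, 12, -7, 1]
Step 12 ('5'): [12, 12, -7, 1, 5]

Answer: [12, 12, -7, 1, 5]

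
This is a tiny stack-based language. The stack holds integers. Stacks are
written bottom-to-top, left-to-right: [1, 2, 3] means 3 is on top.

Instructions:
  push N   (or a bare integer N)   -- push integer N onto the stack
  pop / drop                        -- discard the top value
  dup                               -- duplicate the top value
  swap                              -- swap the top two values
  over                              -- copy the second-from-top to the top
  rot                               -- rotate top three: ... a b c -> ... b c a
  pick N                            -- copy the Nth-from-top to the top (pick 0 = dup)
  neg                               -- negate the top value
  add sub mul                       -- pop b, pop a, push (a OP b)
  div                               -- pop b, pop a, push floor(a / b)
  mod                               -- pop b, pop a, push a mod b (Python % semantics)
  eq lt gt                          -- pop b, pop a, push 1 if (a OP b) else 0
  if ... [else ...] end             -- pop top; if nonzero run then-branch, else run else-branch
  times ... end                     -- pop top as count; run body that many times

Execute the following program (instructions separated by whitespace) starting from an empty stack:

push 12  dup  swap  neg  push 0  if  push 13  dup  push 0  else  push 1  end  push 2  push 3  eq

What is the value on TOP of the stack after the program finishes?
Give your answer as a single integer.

After 'push 12': [12]
After 'dup': [12, 12]
After 'swap': [12, 12]
After 'neg': [12, -12]
After 'push 0': [12, -12, 0]
After 'if': [12, -12]
After 'push 1': [12, -12, 1]
After 'push 2': [12, -12, 1, 2]
After 'push 3': [12, -12, 1, 2, 3]
After 'eq': [12, -12, 1, 0]

Answer: 0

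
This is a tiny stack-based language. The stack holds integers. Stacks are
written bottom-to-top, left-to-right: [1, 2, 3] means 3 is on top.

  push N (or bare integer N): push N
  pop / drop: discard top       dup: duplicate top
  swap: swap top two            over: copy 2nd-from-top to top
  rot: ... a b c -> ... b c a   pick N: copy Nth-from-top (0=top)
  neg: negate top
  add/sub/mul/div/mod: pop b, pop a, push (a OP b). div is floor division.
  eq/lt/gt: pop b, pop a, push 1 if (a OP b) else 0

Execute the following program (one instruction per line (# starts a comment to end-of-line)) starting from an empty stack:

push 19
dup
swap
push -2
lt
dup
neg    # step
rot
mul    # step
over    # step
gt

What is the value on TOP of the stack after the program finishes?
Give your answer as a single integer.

After 'push 19': [19]
After 'dup': [19, 19]
After 'swap': [19, 19]
After 'push -2': [19, 19, -2]
After 'lt': [19, 0]
After 'dup': [19, 0, 0]
After 'neg': [19, 0, 0]
After 'rot': [0, 0, 19]
After 'mul': [0, 0]
After 'over': [0, 0, 0]
After 'gt': [0, 0]

Answer: 0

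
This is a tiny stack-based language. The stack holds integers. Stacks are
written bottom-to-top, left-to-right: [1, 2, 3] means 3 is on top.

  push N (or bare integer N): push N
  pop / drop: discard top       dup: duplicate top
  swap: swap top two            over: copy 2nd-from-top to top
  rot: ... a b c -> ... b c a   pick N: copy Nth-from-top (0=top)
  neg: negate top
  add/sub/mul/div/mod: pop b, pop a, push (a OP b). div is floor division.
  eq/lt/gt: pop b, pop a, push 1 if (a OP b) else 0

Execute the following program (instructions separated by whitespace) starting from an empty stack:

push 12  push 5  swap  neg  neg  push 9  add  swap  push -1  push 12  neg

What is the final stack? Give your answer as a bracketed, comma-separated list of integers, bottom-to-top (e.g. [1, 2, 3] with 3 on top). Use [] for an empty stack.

After 'push 12': [12]
After 'push 5': [12, 5]
After 'swap': [5, 12]
After 'neg': [5, -12]
After 'neg': [5, 12]
After 'push 9': [5, 12, 9]
After 'add': [5, 21]
After 'swap': [21, 5]
After 'push -1': [21, 5, -1]
After 'push 12': [21, 5, -1, 12]
After 'neg': [21, 5, -1, -12]

Answer: [21, 5, -1, -12]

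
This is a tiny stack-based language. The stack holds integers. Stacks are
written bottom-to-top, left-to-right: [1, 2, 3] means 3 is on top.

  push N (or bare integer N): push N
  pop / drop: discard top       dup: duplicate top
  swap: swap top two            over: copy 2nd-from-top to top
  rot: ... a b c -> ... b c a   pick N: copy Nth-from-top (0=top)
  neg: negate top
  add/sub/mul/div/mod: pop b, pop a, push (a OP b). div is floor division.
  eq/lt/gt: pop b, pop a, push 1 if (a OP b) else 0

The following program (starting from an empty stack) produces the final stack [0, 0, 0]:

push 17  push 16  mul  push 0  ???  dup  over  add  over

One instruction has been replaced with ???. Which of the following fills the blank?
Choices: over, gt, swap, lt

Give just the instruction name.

Stack before ???: [272, 0]
Stack after ???:  [0]
Checking each choice:
  over: produces [272, 0, 272, 544, 272]
  gt: produces [1, 2, 1]
  swap: produces [0, 272, 544, 272]
  lt: MATCH


Answer: lt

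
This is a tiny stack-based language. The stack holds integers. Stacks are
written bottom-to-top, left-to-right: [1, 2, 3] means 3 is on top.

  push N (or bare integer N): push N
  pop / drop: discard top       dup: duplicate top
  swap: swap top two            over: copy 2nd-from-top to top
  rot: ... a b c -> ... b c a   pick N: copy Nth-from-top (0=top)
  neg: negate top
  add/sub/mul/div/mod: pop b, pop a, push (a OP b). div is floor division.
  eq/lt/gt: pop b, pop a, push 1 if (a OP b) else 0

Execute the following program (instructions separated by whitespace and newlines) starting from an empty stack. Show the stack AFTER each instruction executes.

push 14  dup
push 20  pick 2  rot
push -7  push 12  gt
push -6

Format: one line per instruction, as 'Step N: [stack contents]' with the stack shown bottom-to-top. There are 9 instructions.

Step 1: [14]
Step 2: [14, 14]
Step 3: [14, 14, 20]
Step 4: [14, 14, 20, 14]
Step 5: [14, 20, 14, 14]
Step 6: [14, 20, 14, 14, -7]
Step 7: [14, 20, 14, 14, -7, 12]
Step 8: [14, 20, 14, 14, 0]
Step 9: [14, 20, 14, 14, 0, -6]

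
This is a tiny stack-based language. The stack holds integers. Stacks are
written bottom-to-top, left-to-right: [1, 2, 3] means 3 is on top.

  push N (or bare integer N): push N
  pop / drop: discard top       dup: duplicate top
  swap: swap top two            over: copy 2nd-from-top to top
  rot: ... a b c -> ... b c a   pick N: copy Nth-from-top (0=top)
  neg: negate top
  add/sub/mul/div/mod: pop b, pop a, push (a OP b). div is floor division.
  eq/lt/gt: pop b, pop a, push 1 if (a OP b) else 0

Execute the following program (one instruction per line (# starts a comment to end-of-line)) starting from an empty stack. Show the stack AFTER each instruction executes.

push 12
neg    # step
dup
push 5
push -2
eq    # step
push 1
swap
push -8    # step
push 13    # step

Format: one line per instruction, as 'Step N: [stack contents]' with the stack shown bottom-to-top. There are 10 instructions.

Step 1: [12]
Step 2: [-12]
Step 3: [-12, -12]
Step 4: [-12, -12, 5]
Step 5: [-12, -12, 5, -2]
Step 6: [-12, -12, 0]
Step 7: [-12, -12, 0, 1]
Step 8: [-12, -12, 1, 0]
Step 9: [-12, -12, 1, 0, -8]
Step 10: [-12, -12, 1, 0, -8, 13]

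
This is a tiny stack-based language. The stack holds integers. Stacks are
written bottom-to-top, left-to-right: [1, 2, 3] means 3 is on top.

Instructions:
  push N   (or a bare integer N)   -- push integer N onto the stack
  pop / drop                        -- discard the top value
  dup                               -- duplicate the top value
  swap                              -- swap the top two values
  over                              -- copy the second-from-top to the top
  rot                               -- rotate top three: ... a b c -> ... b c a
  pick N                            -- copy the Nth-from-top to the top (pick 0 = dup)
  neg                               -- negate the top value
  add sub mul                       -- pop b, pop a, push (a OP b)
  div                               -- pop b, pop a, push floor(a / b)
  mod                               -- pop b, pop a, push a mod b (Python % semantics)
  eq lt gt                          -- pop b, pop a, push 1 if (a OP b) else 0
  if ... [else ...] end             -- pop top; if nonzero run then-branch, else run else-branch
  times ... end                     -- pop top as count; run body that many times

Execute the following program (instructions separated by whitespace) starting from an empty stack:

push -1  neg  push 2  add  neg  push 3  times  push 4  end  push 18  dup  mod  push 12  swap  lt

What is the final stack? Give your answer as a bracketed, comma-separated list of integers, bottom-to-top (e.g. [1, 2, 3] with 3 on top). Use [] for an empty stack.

Answer: [-3, 4, 4, 4, 0]

Derivation:
After 'push -1': [-1]
After 'neg': [1]
After 'push 2': [1, 2]
After 'add': [3]
After 'neg': [-3]
After 'push 3': [-3, 3]
After 'times': [-3]
After 'push 4': [-3, 4]
After 'push 4': [-3, 4, 4]
After 'push 4': [-3, 4, 4, 4]
After 'push 18': [-3, 4, 4, 4, 18]
After 'dup': [-3, 4, 4, 4, 18, 18]
After 'mod': [-3, 4, 4, 4, 0]
After 'push 12': [-3, 4, 4, 4, 0, 12]
After 'swap': [-3, 4, 4, 4, 12, 0]
After 'lt': [-3, 4, 4, 4, 0]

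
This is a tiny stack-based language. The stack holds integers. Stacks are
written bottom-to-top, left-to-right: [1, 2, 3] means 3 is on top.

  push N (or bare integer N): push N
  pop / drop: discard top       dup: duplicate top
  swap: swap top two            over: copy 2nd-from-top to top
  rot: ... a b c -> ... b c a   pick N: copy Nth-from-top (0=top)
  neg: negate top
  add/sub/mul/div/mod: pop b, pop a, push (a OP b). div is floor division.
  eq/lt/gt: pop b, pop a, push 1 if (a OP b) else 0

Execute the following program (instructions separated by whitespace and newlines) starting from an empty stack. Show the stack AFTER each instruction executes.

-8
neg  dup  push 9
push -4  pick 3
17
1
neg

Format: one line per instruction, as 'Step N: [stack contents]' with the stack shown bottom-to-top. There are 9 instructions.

Step 1: [-8]
Step 2: [8]
Step 3: [8, 8]
Step 4: [8, 8, 9]
Step 5: [8, 8, 9, -4]
Step 6: [8, 8, 9, -4, 8]
Step 7: [8, 8, 9, -4, 8, 17]
Step 8: [8, 8, 9, -4, 8, 17, 1]
Step 9: [8, 8, 9, -4, 8, 17, -1]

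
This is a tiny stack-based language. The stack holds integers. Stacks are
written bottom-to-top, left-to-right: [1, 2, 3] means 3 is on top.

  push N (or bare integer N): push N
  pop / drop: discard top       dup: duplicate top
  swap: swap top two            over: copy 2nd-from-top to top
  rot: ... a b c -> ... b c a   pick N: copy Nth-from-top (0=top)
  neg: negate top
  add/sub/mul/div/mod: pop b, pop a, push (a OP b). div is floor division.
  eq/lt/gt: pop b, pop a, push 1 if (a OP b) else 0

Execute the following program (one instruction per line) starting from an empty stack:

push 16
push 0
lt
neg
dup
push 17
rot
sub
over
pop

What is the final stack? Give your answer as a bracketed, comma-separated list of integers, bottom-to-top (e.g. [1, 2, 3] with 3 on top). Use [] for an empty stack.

Answer: [0, 17]

Derivation:
After 'push 16': [16]
After 'push 0': [16, 0]
After 'lt': [0]
After 'neg': [0]
After 'dup': [0, 0]
After 'push 17': [0, 0, 17]
After 'rot': [0, 17, 0]
After 'sub': [0, 17]
After 'over': [0, 17, 0]
After 'pop': [0, 17]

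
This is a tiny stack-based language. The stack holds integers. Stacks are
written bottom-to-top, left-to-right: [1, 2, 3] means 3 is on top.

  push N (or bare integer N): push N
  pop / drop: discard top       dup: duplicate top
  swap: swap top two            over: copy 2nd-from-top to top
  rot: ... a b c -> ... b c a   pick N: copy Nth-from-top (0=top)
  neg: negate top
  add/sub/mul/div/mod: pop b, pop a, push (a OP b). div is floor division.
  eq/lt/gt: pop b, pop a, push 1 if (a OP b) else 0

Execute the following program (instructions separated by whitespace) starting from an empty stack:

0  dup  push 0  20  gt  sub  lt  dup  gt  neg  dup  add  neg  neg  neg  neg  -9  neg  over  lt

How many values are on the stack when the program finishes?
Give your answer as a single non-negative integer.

Answer: 2

Derivation:
After 'push 0': stack = [0] (depth 1)
After 'dup': stack = [0, 0] (depth 2)
After 'push 0': stack = [0, 0, 0] (depth 3)
After 'push 20': stack = [0, 0, 0, 20] (depth 4)
After 'gt': stack = [0, 0, 0] (depth 3)
After 'sub': stack = [0, 0] (depth 2)
After 'lt': stack = [0] (depth 1)
After 'dup': stack = [0, 0] (depth 2)
After 'gt': stack = [0] (depth 1)
After 'neg': stack = [0] (depth 1)
After 'dup': stack = [0, 0] (depth 2)
After 'add': stack = [0] (depth 1)
After 'neg': stack = [0] (depth 1)
After 'neg': stack = [0] (depth 1)
After 'neg': stack = [0] (depth 1)
After 'neg': stack = [0] (depth 1)
After 'push -9': stack = [0, -9] (depth 2)
After 'neg': stack = [0, 9] (depth 2)
After 'over': stack = [0, 9, 0] (depth 3)
After 'lt': stack = [0, 0] (depth 2)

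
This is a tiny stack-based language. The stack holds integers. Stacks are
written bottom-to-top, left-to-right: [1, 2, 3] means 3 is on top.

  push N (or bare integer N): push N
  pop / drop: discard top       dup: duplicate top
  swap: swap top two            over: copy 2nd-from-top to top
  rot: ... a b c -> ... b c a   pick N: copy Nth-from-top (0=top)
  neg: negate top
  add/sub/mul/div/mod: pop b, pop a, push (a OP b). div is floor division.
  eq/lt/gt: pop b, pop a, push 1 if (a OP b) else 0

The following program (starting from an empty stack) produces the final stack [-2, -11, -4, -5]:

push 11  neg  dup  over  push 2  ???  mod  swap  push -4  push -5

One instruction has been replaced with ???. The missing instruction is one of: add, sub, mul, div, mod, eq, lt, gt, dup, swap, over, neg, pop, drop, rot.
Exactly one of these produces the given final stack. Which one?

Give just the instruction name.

Stack before ???: [-11, -11, -11, 2]
Stack after ???:  [-11, -11, -9]
The instruction that transforms [-11, -11, -11, 2] -> [-11, -11, -9] is: add

Answer: add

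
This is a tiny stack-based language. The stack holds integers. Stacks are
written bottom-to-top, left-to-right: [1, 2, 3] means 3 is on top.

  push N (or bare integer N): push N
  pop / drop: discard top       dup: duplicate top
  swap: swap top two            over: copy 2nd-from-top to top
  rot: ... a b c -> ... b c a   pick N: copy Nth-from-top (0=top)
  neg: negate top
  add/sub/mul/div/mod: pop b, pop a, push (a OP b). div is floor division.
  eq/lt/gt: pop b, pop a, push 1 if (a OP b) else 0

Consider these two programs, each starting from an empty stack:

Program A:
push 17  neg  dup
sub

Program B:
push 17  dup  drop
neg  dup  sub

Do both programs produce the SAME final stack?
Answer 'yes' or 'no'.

Answer: yes

Derivation:
Program A trace:
  After 'push 17': [17]
  After 'neg': [-17]
  After 'dup': [-17, -17]
  After 'sub': [0]
Program A final stack: [0]

Program B trace:
  After 'push 17': [17]
  After 'dup': [17, 17]
  After 'drop': [17]
  After 'neg': [-17]
  After 'dup': [-17, -17]
  After 'sub': [0]
Program B final stack: [0]
Same: yes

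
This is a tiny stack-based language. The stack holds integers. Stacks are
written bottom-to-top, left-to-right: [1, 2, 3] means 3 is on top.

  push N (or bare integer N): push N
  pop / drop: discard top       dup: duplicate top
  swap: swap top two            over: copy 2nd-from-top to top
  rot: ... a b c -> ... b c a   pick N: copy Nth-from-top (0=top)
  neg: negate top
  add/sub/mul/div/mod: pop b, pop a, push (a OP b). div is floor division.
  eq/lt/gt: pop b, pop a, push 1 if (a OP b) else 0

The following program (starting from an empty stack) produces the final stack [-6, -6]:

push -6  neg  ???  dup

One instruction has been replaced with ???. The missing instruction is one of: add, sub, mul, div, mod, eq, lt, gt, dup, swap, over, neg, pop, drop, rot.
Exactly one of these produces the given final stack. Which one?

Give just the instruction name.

Stack before ???: [6]
Stack after ???:  [-6]
The instruction that transforms [6] -> [-6] is: neg

Answer: neg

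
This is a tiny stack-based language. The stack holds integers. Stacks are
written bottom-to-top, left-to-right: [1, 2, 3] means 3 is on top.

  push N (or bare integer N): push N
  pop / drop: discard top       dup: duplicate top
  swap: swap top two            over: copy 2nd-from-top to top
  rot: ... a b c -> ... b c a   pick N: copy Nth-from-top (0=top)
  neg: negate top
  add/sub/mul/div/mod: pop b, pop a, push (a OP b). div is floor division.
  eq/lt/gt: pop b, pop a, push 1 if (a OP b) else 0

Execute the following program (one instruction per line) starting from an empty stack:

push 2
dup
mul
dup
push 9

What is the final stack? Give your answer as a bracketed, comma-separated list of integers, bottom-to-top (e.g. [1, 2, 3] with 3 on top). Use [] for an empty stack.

Answer: [4, 4, 9]

Derivation:
After 'push 2': [2]
After 'dup': [2, 2]
After 'mul': [4]
After 'dup': [4, 4]
After 'push 9': [4, 4, 9]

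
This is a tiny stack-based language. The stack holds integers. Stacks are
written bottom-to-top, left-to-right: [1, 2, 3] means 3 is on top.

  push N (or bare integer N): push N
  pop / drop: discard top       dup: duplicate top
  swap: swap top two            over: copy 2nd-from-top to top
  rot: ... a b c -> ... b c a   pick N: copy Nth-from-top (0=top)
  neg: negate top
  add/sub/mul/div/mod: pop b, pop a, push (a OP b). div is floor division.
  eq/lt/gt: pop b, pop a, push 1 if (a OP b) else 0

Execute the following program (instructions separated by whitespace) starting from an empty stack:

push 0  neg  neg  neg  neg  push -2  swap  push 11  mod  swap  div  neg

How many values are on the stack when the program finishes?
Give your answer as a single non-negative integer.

Answer: 1

Derivation:
After 'push 0': stack = [0] (depth 1)
After 'neg': stack = [0] (depth 1)
After 'neg': stack = [0] (depth 1)
After 'neg': stack = [0] (depth 1)
After 'neg': stack = [0] (depth 1)
After 'push -2': stack = [0, -2] (depth 2)
After 'swap': stack = [-2, 0] (depth 2)
After 'push 11': stack = [-2, 0, 11] (depth 3)
After 'mod': stack = [-2, 0] (depth 2)
After 'swap': stack = [0, -2] (depth 2)
After 'div': stack = [0] (depth 1)
After 'neg': stack = [0] (depth 1)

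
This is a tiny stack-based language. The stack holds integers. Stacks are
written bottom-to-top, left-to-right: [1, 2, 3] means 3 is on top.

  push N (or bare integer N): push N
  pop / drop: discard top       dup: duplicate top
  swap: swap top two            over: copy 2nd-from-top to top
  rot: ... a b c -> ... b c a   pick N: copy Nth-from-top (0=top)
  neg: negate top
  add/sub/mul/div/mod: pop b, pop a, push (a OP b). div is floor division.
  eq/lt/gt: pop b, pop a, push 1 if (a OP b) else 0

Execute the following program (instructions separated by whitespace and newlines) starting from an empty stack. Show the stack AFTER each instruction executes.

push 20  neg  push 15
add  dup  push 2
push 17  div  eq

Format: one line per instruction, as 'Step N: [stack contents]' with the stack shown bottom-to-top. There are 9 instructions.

Step 1: [20]
Step 2: [-20]
Step 3: [-20, 15]
Step 4: [-5]
Step 5: [-5, -5]
Step 6: [-5, -5, 2]
Step 7: [-5, -5, 2, 17]
Step 8: [-5, -5, 0]
Step 9: [-5, 0]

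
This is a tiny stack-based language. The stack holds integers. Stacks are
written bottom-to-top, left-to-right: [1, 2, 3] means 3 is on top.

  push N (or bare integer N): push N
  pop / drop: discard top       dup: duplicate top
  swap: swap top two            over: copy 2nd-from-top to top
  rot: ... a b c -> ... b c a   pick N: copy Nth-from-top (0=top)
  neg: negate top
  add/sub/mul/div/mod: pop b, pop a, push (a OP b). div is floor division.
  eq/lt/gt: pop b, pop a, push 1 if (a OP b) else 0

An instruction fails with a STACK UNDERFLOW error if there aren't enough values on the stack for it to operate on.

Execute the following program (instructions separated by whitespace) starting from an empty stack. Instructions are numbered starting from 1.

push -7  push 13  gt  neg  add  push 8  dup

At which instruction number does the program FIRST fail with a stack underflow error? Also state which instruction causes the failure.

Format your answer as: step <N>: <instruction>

Answer: step 5: add

Derivation:
Step 1 ('push -7'): stack = [-7], depth = 1
Step 2 ('push 13'): stack = [-7, 13], depth = 2
Step 3 ('gt'): stack = [0], depth = 1
Step 4 ('neg'): stack = [0], depth = 1
Step 5 ('add'): needs 2 value(s) but depth is 1 — STACK UNDERFLOW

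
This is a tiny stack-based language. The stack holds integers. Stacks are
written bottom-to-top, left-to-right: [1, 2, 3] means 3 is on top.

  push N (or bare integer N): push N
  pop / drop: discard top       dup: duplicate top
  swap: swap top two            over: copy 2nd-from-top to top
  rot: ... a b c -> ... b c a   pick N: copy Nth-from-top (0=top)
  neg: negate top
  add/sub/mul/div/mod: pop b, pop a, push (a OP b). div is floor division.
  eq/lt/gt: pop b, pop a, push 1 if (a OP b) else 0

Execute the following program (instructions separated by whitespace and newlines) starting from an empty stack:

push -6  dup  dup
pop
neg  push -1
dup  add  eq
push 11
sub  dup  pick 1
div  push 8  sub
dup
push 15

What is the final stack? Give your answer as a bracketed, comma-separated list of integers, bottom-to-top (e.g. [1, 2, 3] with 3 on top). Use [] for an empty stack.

Answer: [-6, -11, -7, -7, 15]

Derivation:
After 'push -6': [-6]
After 'dup': [-6, -6]
After 'dup': [-6, -6, -6]
After 'pop': [-6, -6]
After 'neg': [-6, 6]
After 'push -1': [-6, 6, -1]
After 'dup': [-6, 6, -1, -1]
After 'add': [-6, 6, -2]
After 'eq': [-6, 0]
After 'push 11': [-6, 0, 11]
After 'sub': [-6, -11]
After 'dup': [-6, -11, -11]
After 'pick 1': [-6, -11, -11, -11]
After 'div': [-6, -11, 1]
After 'push 8': [-6, -11, 1, 8]
After 'sub': [-6, -11, -7]
After 'dup': [-6, -11, -7, -7]
After 'push 15': [-6, -11, -7, -7, 15]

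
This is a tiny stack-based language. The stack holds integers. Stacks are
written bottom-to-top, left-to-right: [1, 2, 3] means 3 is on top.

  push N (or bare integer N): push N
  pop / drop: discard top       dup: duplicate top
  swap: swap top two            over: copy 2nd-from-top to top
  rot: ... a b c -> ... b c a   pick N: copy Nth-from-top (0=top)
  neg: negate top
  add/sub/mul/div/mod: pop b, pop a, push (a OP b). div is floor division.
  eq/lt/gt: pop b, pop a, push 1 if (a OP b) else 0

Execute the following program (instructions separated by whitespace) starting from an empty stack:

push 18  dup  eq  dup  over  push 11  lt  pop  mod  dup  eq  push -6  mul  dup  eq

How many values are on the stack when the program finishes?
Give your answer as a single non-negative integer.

Answer: 1

Derivation:
After 'push 18': stack = [18] (depth 1)
After 'dup': stack = [18, 18] (depth 2)
After 'eq': stack = [1] (depth 1)
After 'dup': stack = [1, 1] (depth 2)
After 'over': stack = [1, 1, 1] (depth 3)
After 'push 11': stack = [1, 1, 1, 11] (depth 4)
After 'lt': stack = [1, 1, 1] (depth 3)
After 'pop': stack = [1, 1] (depth 2)
After 'mod': stack = [0] (depth 1)
After 'dup': stack = [0, 0] (depth 2)
After 'eq': stack = [1] (depth 1)
After 'push -6': stack = [1, -6] (depth 2)
After 'mul': stack = [-6] (depth 1)
After 'dup': stack = [-6, -6] (depth 2)
After 'eq': stack = [1] (depth 1)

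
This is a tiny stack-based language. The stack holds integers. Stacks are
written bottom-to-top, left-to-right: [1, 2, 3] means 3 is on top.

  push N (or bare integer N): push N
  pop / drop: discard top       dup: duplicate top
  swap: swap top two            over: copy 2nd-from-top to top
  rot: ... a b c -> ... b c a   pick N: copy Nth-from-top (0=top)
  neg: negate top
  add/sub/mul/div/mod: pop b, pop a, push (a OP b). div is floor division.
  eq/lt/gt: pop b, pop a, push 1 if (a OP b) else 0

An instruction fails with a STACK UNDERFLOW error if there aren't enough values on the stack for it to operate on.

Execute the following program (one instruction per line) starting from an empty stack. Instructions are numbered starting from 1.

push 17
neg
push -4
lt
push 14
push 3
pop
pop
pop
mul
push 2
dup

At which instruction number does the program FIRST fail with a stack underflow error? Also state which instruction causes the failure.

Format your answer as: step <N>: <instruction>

Step 1 ('push 17'): stack = [17], depth = 1
Step 2 ('neg'): stack = [-17], depth = 1
Step 3 ('push -4'): stack = [-17, -4], depth = 2
Step 4 ('lt'): stack = [1], depth = 1
Step 5 ('push 14'): stack = [1, 14], depth = 2
Step 6 ('push 3'): stack = [1, 14, 3], depth = 3
Step 7 ('pop'): stack = [1, 14], depth = 2
Step 8 ('pop'): stack = [1], depth = 1
Step 9 ('pop'): stack = [], depth = 0
Step 10 ('mul'): needs 2 value(s) but depth is 0 — STACK UNDERFLOW

Answer: step 10: mul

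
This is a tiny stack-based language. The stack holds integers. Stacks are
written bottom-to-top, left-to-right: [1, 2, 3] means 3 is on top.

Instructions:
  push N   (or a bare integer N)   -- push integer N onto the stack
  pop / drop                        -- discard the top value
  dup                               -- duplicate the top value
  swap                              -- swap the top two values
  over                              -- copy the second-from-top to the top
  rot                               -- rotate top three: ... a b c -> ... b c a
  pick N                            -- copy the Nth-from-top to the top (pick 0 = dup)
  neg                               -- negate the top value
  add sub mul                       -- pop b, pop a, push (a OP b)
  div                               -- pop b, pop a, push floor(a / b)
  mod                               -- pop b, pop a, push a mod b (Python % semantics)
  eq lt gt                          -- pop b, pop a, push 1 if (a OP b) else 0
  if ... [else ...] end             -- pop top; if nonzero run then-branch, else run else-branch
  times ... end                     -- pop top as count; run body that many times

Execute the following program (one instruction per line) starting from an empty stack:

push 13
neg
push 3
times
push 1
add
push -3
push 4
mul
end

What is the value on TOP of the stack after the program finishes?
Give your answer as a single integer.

After 'push 13': [13]
After 'neg': [-13]
After 'push 3': [-13, 3]
After 'times': [-13]
After 'push 1': [-13, 1]
After 'add': [-12]
After 'push -3': [-12, -3]
After 'push 4': [-12, -3, 4]
After 'mul': [-12, -12]
After 'push 1': [-12, -12, 1]
After 'add': [-12, -11]
After 'push -3': [-12, -11, -3]
After 'push 4': [-12, -11, -3, 4]
After 'mul': [-12, -11, -12]
After 'push 1': [-12, -11, -12, 1]
After 'add': [-12, -11, -11]
After 'push -3': [-12, -11, -11, -3]
After 'push 4': [-12, -11, -11, -3, 4]
After 'mul': [-12, -11, -11, -12]

Answer: -12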